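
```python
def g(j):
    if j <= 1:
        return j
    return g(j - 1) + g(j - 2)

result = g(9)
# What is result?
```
Call trace (a repeated sub-call is expanded the first time; later identical calls just restate its return value):
g(j=9)
  g(j=8)
    g(j=7)
      g(j=6)
        g(j=5)
          g(j=4)
            g(j=3)
              g(j=2)
                g(j=1)
                -> return 1
                g(j=0)
                -> return 0
              -> return 1
              g(j=1)
              -> return 1
            -> return 2
            g(j=2) -> return 1  (same call as traced above)
          -> return 3
          g(j=3) -> return 2  (same call as traced above)
        -> return 5
        g(j=4) -> return 3  (same call as traced above)
      -> return 8
      g(j=5) -> return 5  (same call as traced above)
    -> return 13
    g(j=6) -> return 8  (same call as traced above)
  -> return 21
  g(j=7) -> return 13  (same call as traced above)
-> return 34

Final answer: 34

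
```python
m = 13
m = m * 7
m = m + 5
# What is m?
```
Trace:
  m=13
  m=91
  m=96

Final answer: 96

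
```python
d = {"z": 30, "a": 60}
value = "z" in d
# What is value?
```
Trace:
  d={'z': 30, 'a': 60}
  d={'z': 30, 'a': 60}, value=True

Final answer: True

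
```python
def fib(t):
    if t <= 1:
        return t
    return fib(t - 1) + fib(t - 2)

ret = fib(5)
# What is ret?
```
Call trace (a repeated sub-call is expanded the first time; later identical calls just restate its return value):
fib(t=5)
  fib(t=4)
    fib(t=3)
      fib(t=2)
        fib(t=1)
        -> return 1
        fib(t=0)
        -> return 0
      -> return 1
      fib(t=1)
      -> return 1
    -> return 2
    fib(t=2) -> return 1  (same call as traced above)
  -> return 3
  fib(t=3) -> return 2  (same call as traced above)
-> return 5

Final answer: 5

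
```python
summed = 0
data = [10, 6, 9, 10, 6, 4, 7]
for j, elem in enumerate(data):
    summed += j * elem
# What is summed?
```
Trace:
  summed=0
  summed=0, j=0, elem=10
  summed=6, j=1, elem=6
  summed=24, j=2, elem=9
  summed=54, j=3, elem=10
  summed=78, j=4, elem=6
  summed=98, j=5, elem=4
  summed=140, j=6, elem=7

Final answer: 140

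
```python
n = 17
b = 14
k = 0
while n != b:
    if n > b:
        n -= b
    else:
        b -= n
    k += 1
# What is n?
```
Trace:
  n=17
  n=17, b=14
  n=17, b=14, k=0
  n=3, b=14, k=1
  n=3, b=11, k=2
  n=3, b=8, k=3
  n=3, b=5, k=4
  n=3, b=2, k=5
  n=1, b=2, k=6
  n=1, b=1, k=7

Final answer: 1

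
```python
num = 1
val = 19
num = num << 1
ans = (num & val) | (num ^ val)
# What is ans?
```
Trace:
  num=1
  num=1, val=19
  num=2, val=19
  num=2, val=19, ans=19

Final answer: 19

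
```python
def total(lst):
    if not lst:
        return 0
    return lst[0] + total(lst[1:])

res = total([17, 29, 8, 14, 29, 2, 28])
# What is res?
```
Call trace:
total(lst=[17, 29, 8, 14, 29, 2, 28])
  total(lst=[29, 8, 14, 29, 2, 28])
    total(lst=[8, 14, 29, 2, 28])
      total(lst=[14, 29, 2, 28])
        total(lst=[29, 2, 28])
          total(lst=[2, 28])
            total(lst=[28])
              total(lst=[])
              -> return 0
            -> return 28
          -> return 30
        -> return 59
      -> return 73
    -> return 81
  -> return 110
-> return 127

Final answer: 127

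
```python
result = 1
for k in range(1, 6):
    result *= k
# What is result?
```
Trace:
  result=1
  result=1, k=1
  result=2, k=2
  result=6, k=3
  result=24, k=4
  result=120, k=5

Final answer: 120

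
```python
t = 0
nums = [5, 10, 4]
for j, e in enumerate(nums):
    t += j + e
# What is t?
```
Trace:
  t=0
  t=5, j=0, e=5
  t=16, j=1, e=10
  t=22, j=2, e=4

Final answer: 22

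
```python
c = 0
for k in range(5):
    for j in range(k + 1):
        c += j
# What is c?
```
Trace:
  c=0
  c=0, k=0, j=0
  c=0, k=1, j=0
  c=1, k=1, j=1
  c=1, k=2, j=0
  c=2, k=2, j=1
  c=4, k=2, j=2
  c=4, k=3, j=0
  c=5, k=3, j=1
  c=7, k=3, j=2
  c=10, k=3, j=3
  c=10, k=4, j=0
  c=11, k=4, j=1
  c=13, k=4, j=2
  c=16, k=4, j=3
  c=20, k=4, j=4

Final answer: 20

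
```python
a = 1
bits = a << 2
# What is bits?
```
Trace:
  a=1
  a=1, bits=4

Final answer: 4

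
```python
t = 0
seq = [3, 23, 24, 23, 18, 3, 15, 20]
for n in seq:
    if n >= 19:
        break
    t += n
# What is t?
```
Trace:
  t=0
  t=3, n=3
  t=3, n=23

Final answer: 3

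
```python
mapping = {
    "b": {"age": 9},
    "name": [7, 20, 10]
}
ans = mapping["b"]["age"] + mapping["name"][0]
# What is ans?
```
Trace:
  mapping={'b': {'age': 9}, 'name': [7, 20, 10]}
  mapping={'b': {'age': 9}, 'name': [7, 20, 10]}, ans=16

Final answer: 16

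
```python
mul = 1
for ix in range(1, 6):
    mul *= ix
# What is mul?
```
Trace:
  mul=1
  mul=1, ix=1
  mul=2, ix=2
  mul=6, ix=3
  mul=24, ix=4
  mul=120, ix=5

Final answer: 120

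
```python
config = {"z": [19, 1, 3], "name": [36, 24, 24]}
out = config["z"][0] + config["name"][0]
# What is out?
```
Trace:
  config={'z': [19, 1, 3], 'name': [36, 24, 24]}
  config={'z': [19, 1, 3], 'name': [36, 24, 24]}, out=55

Final answer: 55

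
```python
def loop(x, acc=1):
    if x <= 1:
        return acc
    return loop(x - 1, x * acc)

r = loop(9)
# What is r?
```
Call trace:
loop(x=9, acc=1)
  loop(x=8, acc=9)
    loop(x=7, acc=72)
      loop(x=6, acc=504)
        loop(x=5, acc=3024)
          loop(x=4, acc=15120)
            loop(x=3, acc=60480)
              loop(x=2, acc=181440)
                loop(x=1, acc=362880)
                -> return 362880
              -> return 362880
            -> return 362880
          -> return 362880
        -> return 362880
      -> return 362880
    -> return 362880
  -> return 362880
-> return 362880

Final answer: 362880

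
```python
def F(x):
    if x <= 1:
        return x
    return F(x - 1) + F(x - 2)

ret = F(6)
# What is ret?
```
Call trace (a repeated sub-call is expanded the first time; later identical calls just restate its return value):
F(x=6)
  F(x=5)
    F(x=4)
      F(x=3)
        F(x=2)
          F(x=1)
          -> return 1
          F(x=0)
          -> return 0
        -> return 1
        F(x=1)
        -> return 1
      -> return 2
      F(x=2) -> return 1  (same call as traced above)
    -> return 3
    F(x=3) -> return 2  (same call as traced above)
  -> return 5
  F(x=4) -> return 3  (same call as traced above)
-> return 8

Final answer: 8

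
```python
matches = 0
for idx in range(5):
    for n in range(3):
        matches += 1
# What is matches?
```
Trace:
  matches=0
  matches=1, idx=0, n=0
  matches=2, idx=0, n=1
  matches=3, idx=0, n=2
  matches=4, idx=1, n=0
  matches=5, idx=1, n=1
  matches=6, idx=1, n=2
  matches=7, idx=2, n=0
  matches=8, idx=2, n=1
  matches=9, idx=2, n=2
  matches=10, idx=3, n=0
  matches=11, idx=3, n=1
  matches=12, idx=3, n=2
  matches=13, idx=4, n=0
  matches=14, idx=4, n=1
  matches=15, idx=4, n=2

Final answer: 15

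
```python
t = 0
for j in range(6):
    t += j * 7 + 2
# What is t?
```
Trace:
  t=0
  t=2, j=0
  t=11, j=1
  t=27, j=2
  t=50, j=3
  t=80, j=4
  t=117, j=5

Final answer: 117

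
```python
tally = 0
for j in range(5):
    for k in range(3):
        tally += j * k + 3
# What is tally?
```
Trace:
  tally=0
  tally=3, j=0, k=0
  tally=6, j=0, k=1
  tally=9, j=0, k=2
  tally=12, j=1, k=0
  tally=16, j=1, k=1
  tally=21, j=1, k=2
  tally=24, j=2, k=0
  tally=29, j=2, k=1
  tally=36, j=2, k=2
  tally=39, j=3, k=0
  tally=45, j=3, k=1
  tally=54, j=3, k=2
  tally=57, j=4, k=0
  tally=64, j=4, k=1
  tally=75, j=4, k=2

Final answer: 75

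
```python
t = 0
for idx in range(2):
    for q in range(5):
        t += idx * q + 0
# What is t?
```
Trace:
  t=0
  t=0, idx=0, q=0
  t=0, idx=0, q=1
  t=0, idx=0, q=2
  t=0, idx=0, q=3
  t=0, idx=0, q=4
  t=0, idx=1, q=0
  t=1, idx=1, q=1
  t=3, idx=1, q=2
  t=6, idx=1, q=3
  t=10, idx=1, q=4

Final answer: 10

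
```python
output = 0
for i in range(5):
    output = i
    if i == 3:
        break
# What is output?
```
Trace:
  output=0
  output=0, i=0
  output=1, i=1
  output=2, i=2
  output=3, i=3

Final answer: 3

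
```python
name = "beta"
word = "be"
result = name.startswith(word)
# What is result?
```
Trace:
  name='beta'
  name='beta', word='be'
  name='beta', word='be', result=True

Final answer: True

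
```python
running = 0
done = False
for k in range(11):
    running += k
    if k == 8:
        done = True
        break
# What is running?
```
Trace:
  running=0
  running=0, done=False
  running=0, done=False, k=0
  running=1, done=False, k=1
  running=3, done=False, k=2
  running=6, done=False, k=3
  running=10, done=False, k=4
  running=15, done=False, k=5
  running=21, done=False, k=6
  running=28, done=False, k=7
  running=36, done=True, k=8

Final answer: 36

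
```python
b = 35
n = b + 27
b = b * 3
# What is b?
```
Trace:
  b=35
  b=35, n=62
  b=105, n=62

Final answer: 105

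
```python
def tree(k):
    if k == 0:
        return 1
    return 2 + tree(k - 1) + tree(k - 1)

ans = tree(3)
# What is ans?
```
Call trace (a repeated sub-call is expanded the first time; later identical calls just restate its return value):
tree(k=3)
  tree(k=2)
    tree(k=1)
      tree(k=0)
      -> return 1
      tree(k=0)
      -> return 1
    -> return 4
    tree(k=1) -> return 4  (same call as traced above)
  -> return 10
  tree(k=2) -> return 10  (same call as traced above)
-> return 22

Final answer: 22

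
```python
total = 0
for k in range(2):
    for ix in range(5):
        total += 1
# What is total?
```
Trace:
  total=0
  total=1, k=0, ix=0
  total=2, k=0, ix=1
  total=3, k=0, ix=2
  total=4, k=0, ix=3
  total=5, k=0, ix=4
  total=6, k=1, ix=0
  total=7, k=1, ix=1
  total=8, k=1, ix=2
  total=9, k=1, ix=3
  total=10, k=1, ix=4

Final answer: 10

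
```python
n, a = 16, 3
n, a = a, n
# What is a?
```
Trace:
  n=16, a=3
  n=3, a=16

Final answer: 16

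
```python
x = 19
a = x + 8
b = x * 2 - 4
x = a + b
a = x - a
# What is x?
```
Trace:
  x=19
  x=19, a=27
  x=19, a=27, b=34
  x=61, a=27, b=34
  x=61, a=34, b=34

Final answer: 61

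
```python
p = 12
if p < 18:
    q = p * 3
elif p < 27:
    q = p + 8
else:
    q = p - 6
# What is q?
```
Trace:
  p=12
  p=12, q=36

Final answer: 36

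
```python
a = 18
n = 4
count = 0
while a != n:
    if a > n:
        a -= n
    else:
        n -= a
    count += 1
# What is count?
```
Trace:
  a=18
  a=18, n=4
  a=18, n=4, count=0
  a=14, n=4, count=1
  a=10, n=4, count=2
  a=6, n=4, count=3
  a=2, n=4, count=4
  a=2, n=2, count=5

Final answer: 5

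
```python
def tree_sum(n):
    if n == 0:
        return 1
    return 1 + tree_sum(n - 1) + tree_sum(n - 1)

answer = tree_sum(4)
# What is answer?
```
Call trace (a repeated sub-call is expanded the first time; later identical calls just restate its return value):
tree_sum(n=4)
  tree_sum(n=3)
    tree_sum(n=2)
      tree_sum(n=1)
        tree_sum(n=0)
        -> return 1
        tree_sum(n=0)
        -> return 1
      -> return 3
      tree_sum(n=1) -> return 3  (same call as traced above)
    -> return 7
    tree_sum(n=2) -> return 7  (same call as traced above)
  -> return 15
  tree_sum(n=3) -> return 15  (same call as traced above)
-> return 31

Final answer: 31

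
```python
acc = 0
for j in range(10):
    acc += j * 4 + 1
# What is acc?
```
Trace:
  acc=0
  acc=1, j=0
  acc=6, j=1
  acc=15, j=2
  acc=28, j=3
  acc=45, j=4
  acc=66, j=5
  acc=91, j=6
  acc=120, j=7
  acc=153, j=8
  acc=190, j=9

Final answer: 190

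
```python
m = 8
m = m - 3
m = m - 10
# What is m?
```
Trace:
  m=8
  m=5
  m=-5

Final answer: -5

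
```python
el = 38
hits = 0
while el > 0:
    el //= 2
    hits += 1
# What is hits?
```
Trace:
  el=38
  el=38, hits=0
  el=19, hits=1
  el=9, hits=2
  el=4, hits=3
  el=2, hits=4
  el=1, hits=5
  el=0, hits=6

Final answer: 6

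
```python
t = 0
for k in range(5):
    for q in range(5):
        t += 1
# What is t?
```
Trace:
  t=0
  t=1, k=0, q=0
  t=2, k=0, q=1
  t=3, k=0, q=2
  t=4, k=0, q=3
  t=5, k=0, q=4
  t=6, k=1, q=0
  t=7, k=1, q=1
  t=8, k=1, q=2
  t=9, k=1, q=3
  t=10, k=1, q=4
  t=11, k=2, q=0
  t=12, k=2, q=1
  t=13, k=2, q=2
  t=14, k=2, q=3
  t=15, k=2, q=4
  t=16, k=3, q=0
  t=17, k=3, q=1
  t=18, k=3, q=2
  t=19, k=3, q=3
  t=20, k=3, q=4
  t=21, k=4, q=0
  t=22, k=4, q=1
  t=23, k=4, q=2
  t=24, k=4, q=3
  t=25, k=4, q=4

Final answer: 25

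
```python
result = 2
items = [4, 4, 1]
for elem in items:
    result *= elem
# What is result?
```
Trace:
  result=2
  result=8, elem=4
  result=32, elem=4
  result=32, elem=1

Final answer: 32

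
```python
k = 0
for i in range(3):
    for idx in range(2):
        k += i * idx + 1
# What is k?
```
Trace:
  k=0
  k=1, i=0, idx=0
  k=2, i=0, idx=1
  k=3, i=1, idx=0
  k=5, i=1, idx=1
  k=6, i=2, idx=0
  k=9, i=2, idx=1

Final answer: 9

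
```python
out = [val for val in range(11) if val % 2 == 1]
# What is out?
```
Trace:
  val=0
  val=1
  val=2
  val=3
  val=4
  val=5
  val=6
  val=7
  val=8
  val=9
  val=10
  out=[1, 3, 5, 7, 9]

Final answer: [1, 3, 5, 7, 9]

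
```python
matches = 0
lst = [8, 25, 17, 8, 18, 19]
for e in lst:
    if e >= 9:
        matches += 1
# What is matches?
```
Trace:
  matches=0
  matches=0, e=8
  matches=1, e=25
  matches=2, e=17
  matches=2, e=8
  matches=3, e=18
  matches=4, e=19

Final answer: 4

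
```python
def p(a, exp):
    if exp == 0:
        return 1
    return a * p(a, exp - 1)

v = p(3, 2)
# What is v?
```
Call trace:
p(a=3, exp=2)
  p(a=3, exp=1)
    p(a=3, exp=0)
    -> return 1
  -> return 3
-> return 9

Final answer: 9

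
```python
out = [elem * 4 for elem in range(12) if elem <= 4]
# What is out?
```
Trace:
  elem=0
  elem=1
  elem=2
  elem=3
  elem=4
  elem=5
  elem=6
  elem=7
  elem=8
  elem=9
  elem=10
  elem=11
  out=[0, 4, 8, 12, 16]

Final answer: [0, 4, 8, 12, 16]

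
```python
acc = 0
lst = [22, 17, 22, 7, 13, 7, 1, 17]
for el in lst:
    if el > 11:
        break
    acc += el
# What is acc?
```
Trace:
  acc=0
  acc=0, el=22

Final answer: 0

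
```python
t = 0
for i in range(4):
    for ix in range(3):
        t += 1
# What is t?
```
Trace:
  t=0
  t=1, i=0, ix=0
  t=2, i=0, ix=1
  t=3, i=0, ix=2
  t=4, i=1, ix=0
  t=5, i=1, ix=1
  t=6, i=1, ix=2
  t=7, i=2, ix=0
  t=8, i=2, ix=1
  t=9, i=2, ix=2
  t=10, i=3, ix=0
  t=11, i=3, ix=1
  t=12, i=3, ix=2

Final answer: 12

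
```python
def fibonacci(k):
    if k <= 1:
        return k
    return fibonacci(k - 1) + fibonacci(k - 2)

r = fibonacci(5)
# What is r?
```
Call trace (a repeated sub-call is expanded the first time; later identical calls just restate its return value):
fibonacci(k=5)
  fibonacci(k=4)
    fibonacci(k=3)
      fibonacci(k=2)
        fibonacci(k=1)
        -> return 1
        fibonacci(k=0)
        -> return 0
      -> return 1
      fibonacci(k=1)
      -> return 1
    -> return 2
    fibonacci(k=2) -> return 1  (same call as traced above)
  -> return 3
  fibonacci(k=3) -> return 2  (same call as traced above)
-> return 5

Final answer: 5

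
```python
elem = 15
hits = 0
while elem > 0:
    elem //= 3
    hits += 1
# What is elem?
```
Trace:
  elem=15
  elem=15, hits=0
  elem=5, hits=1
  elem=1, hits=2
  elem=0, hits=3

Final answer: 0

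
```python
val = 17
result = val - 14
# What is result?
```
Trace:
  val=17
  val=17, result=3

Final answer: 3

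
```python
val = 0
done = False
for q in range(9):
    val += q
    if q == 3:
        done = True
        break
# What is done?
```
Trace:
  val=0
  val=0, done=False
  val=0, done=False, q=0
  val=1, done=False, q=1
  val=3, done=False, q=2
  val=6, done=True, q=3

Final answer: True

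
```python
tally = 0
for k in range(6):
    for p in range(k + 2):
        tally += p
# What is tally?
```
Trace:
  tally=0
  tally=0, k=0, p=0
  tally=1, k=0, p=1
  tally=1, k=1, p=0
  tally=2, k=1, p=1
  tally=4, k=1, p=2
  tally=4, k=2, p=0
  tally=5, k=2, p=1
  tally=7, k=2, p=2
  tally=10, k=2, p=3
  tally=10, k=3, p=0
  tally=11, k=3, p=1
  tally=13, k=3, p=2
  tally=16, k=3, p=3
  tally=20, k=3, p=4
  tally=20, k=4, p=0
  tally=21, k=4, p=1
  tally=23, k=4, p=2
  tally=26, k=4, p=3
  tally=30, k=4, p=4
  tally=35, k=4, p=5
  tally=35, k=5, p=0
  tally=36, k=5, p=1
  tally=38, k=5, p=2
  tally=41, k=5, p=3
  tally=45, k=5, p=4
  tally=50, k=5, p=5
  tally=56, k=5, p=6

Final answer: 56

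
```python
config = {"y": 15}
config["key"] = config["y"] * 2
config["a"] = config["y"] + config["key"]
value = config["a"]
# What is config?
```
Trace:
  config={'y': 15}
  config={'y': 15, 'key': 30}
  config={'y': 15, 'key': 30, 'a': 45}
  config={'y': 15, 'key': 30, 'a': 45}, value=45

Final answer: {'y': 15, 'key': 30, 'a': 45}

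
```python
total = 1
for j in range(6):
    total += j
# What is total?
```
Trace:
  total=1
  total=1, j=0
  total=2, j=1
  total=4, j=2
  total=7, j=3
  total=11, j=4
  total=16, j=5

Final answer: 16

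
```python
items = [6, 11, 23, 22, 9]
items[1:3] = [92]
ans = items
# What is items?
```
Trace:
  items=[6, 11, 23, 22, 9]
  items=[6, 92, 22, 9]
  items=[6, 92, 22, 9], ans=[6, 92, 22, 9]

Final answer: [6, 92, 22, 9]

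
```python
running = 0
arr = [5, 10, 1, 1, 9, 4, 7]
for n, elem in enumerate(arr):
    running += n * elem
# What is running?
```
Trace:
  running=0
  running=0, n=0, elem=5
  running=10, n=1, elem=10
  running=12, n=2, elem=1
  running=15, n=3, elem=1
  running=51, n=4, elem=9
  running=71, n=5, elem=4
  running=113, n=6, elem=7

Final answer: 113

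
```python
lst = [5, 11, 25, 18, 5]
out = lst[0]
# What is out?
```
Trace:
  lst=[5, 11, 25, 18, 5]
  lst=[5, 11, 25, 18, 5], out=5

Final answer: 5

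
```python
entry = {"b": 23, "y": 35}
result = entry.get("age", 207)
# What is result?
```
Trace:
  entry={'b': 23, 'y': 35}
  entry={'b': 23, 'y': 35}, result=207

Final answer: 207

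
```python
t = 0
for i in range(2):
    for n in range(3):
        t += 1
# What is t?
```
Trace:
  t=0
  t=1, i=0, n=0
  t=2, i=0, n=1
  t=3, i=0, n=2
  t=4, i=1, n=0
  t=5, i=1, n=1
  t=6, i=1, n=2

Final answer: 6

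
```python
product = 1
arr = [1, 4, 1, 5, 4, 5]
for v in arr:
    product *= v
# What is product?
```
Trace:
  product=1
  product=1, v=1
  product=4, v=4
  product=4, v=1
  product=20, v=5
  product=80, v=4
  product=400, v=5

Final answer: 400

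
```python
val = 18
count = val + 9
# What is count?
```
Trace:
  val=18
  val=18, count=27

Final answer: 27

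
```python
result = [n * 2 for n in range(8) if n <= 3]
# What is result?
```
Trace:
  n=0
  n=1
  n=2
  n=3
  n=4
  n=5
  n=6
  n=7
  result=[0, 2, 4, 6]

Final answer: [0, 2, 4, 6]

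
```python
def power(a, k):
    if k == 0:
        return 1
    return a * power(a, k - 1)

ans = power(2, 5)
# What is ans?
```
Call trace:
power(a=2, k=5)
  power(a=2, k=4)
    power(a=2, k=3)
      power(a=2, k=2)
        power(a=2, k=1)
          power(a=2, k=0)
          -> return 1
        -> return 2
      -> return 4
    -> return 8
  -> return 16
-> return 32

Final answer: 32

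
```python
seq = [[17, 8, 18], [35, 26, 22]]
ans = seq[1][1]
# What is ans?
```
Trace:
  seq=[[17, 8, 18], [35, 26, 22]]
  seq=[[17, 8, 18], [35, 26, 22]], ans=26

Final answer: 26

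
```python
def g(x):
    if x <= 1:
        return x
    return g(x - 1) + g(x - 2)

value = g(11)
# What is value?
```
Call trace (a repeated sub-call is expanded the first time; later identical calls just restate its return value):
g(x=11)
  g(x=10)
    g(x=9)
      g(x=8)
        g(x=7)
          g(x=6)
            g(x=5)
              g(x=4)
                g(x=3)
                  g(x=2)
                    g(x=1)
                    -> return 1
                    g(x=0)
                    -> return 0
                  -> return 1
                  g(x=1)
                  -> return 1
                -> return 2
                g(x=2) -> return 1  (same call as traced above)
              -> return 3
              g(x=3) -> return 2  (same call as traced above)
            -> return 5
            g(x=4) -> return 3  (same call as traced above)
          -> return 8
          g(x=5) -> return 5  (same call as traced above)
        -> return 13
        g(x=6) -> return 8  (same call as traced above)
      -> return 21
      g(x=7) -> return 13  (same call as traced above)
    -> return 34
    g(x=8) -> return 21  (same call as traced above)
  -> return 55
  g(x=9) -> return 34  (same call as traced above)
-> return 89

Final answer: 89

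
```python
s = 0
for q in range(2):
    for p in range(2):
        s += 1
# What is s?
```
Trace:
  s=0
  s=1, q=0, p=0
  s=2, q=0, p=1
  s=3, q=1, p=0
  s=4, q=1, p=1

Final answer: 4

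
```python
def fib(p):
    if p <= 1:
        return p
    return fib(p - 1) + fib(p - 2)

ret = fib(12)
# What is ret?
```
Call trace (a repeated sub-call is expanded the first time; later identical calls just restate its return value):
fib(p=12)
  fib(p=11)
    fib(p=10)
      fib(p=9)
        fib(p=8)
          fib(p=7)
            fib(p=6)
              fib(p=5)
                fib(p=4)
                  fib(p=3)
                    fib(p=2)
                      fib(p=1)
                      -> return 1
                      fib(p=0)
                      -> return 0
                    -> return 1
                    fib(p=1)
                    -> return 1
                  -> return 2
                  fib(p=2) -> return 1  (same call as traced above)
                -> return 3
                fib(p=3) -> return 2  (same call as traced above)
              -> return 5
              fib(p=4) -> return 3  (same call as traced above)
            -> return 8
            fib(p=5) -> return 5  (same call as traced above)
          -> return 13
          fib(p=6) -> return 8  (same call as traced above)
        -> return 21
        fib(p=7) -> return 13  (same call as traced above)
      -> return 34
      fib(p=8) -> return 21  (same call as traced above)
    -> return 55
    fib(p=9) -> return 34  (same call as traced above)
  -> return 89
  fib(p=10) -> return 55  (same call as traced above)
-> return 144

Final answer: 144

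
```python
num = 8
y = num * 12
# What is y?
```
Trace:
  num=8
  num=8, y=96

Final answer: 96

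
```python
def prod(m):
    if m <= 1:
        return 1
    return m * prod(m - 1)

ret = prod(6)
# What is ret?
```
Call trace:
prod(m=6)
  prod(m=5)
    prod(m=4)
      prod(m=3)
        prod(m=2)
          prod(m=1)
          -> return 1
        -> return 2
      -> return 6
    -> return 24
  -> return 120
-> return 720

Final answer: 720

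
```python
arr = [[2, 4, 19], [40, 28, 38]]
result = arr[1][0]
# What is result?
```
Trace:
  arr=[[2, 4, 19], [40, 28, 38]]
  arr=[[2, 4, 19], [40, 28, 38]], result=40

Final answer: 40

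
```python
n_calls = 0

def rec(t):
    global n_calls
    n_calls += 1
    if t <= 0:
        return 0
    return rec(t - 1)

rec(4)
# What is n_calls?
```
Call trace:
rec(t=4)
  rec(t=3)
    rec(t=2)
      rec(t=1)
        rec(t=0)
        -> return 0
      -> return 0
    -> return 0
  -> return 0
-> return 0

n_calls is incremented once per call. rec is entered once for each t = 4, 3, 2, 1, 0 (the t <= 0 call returns without recursing), i.e. 4 + 1 calls.
n_calls = 5

Final answer: 5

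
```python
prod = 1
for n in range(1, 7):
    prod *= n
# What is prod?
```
Trace:
  prod=1
  prod=1, n=1
  prod=2, n=2
  prod=6, n=3
  prod=24, n=4
  prod=120, n=5
  prod=720, n=6

Final answer: 720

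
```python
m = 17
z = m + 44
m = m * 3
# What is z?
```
Trace:
  m=17
  m=17, z=61
  m=51, z=61

Final answer: 61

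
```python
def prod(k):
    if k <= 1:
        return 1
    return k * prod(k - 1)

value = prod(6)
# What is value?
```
Call trace:
prod(k=6)
  prod(k=5)
    prod(k=4)
      prod(k=3)
        prod(k=2)
          prod(k=1)
          -> return 1
        -> return 2
      -> return 6
    -> return 24
  -> return 120
-> return 720

Final answer: 720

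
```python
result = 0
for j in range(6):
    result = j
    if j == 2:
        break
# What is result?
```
Trace:
  result=0
  result=0, j=0
  result=1, j=1
  result=2, j=2

Final answer: 2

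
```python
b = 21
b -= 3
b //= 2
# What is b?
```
Trace:
  b=21
  b=18
  b=9

Final answer: 9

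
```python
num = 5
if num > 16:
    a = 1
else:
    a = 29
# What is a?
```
Trace:
  num=5
  num=5, a=29

Final answer: 29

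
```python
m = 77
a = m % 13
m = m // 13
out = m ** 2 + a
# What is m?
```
Trace:
  m=77
  m=77, a=12
  m=5, a=12
  m=5, a=12, out=37

Final answer: 5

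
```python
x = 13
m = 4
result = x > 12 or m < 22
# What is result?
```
Trace:
  x=13
  x=13, m=4
  x=13, m=4, result=True

Final answer: True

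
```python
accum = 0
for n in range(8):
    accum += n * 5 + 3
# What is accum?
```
Trace:
  accum=0
  accum=3, n=0
  accum=11, n=1
  accum=24, n=2
  accum=42, n=3
  accum=65, n=4
  accum=93, n=5
  accum=126, n=6
  accum=164, n=7

Final answer: 164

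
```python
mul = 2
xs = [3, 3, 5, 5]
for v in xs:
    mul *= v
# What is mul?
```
Trace:
  mul=2
  mul=6, v=3
  mul=18, v=3
  mul=90, v=5
  mul=450, v=5

Final answer: 450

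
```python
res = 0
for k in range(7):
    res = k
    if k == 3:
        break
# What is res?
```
Trace:
  res=0
  res=0, k=0
  res=1, k=1
  res=2, k=2
  res=3, k=3

Final answer: 3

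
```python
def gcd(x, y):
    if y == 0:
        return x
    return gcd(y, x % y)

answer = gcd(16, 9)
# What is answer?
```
Call trace:
gcd(x=16, y=9)
  gcd(x=9, y=7)
    gcd(x=7, y=2)
      gcd(x=2, y=1)
        gcd(x=1, y=0)
        -> return 1
      -> return 1
    -> return 1
  -> return 1
-> return 1

Final answer: 1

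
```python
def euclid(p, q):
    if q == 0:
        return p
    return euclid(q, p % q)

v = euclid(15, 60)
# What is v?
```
Call trace:
euclid(p=15, q=60)
  euclid(p=60, q=15)
    euclid(p=15, q=0)
    -> return 15
  -> return 15
-> return 15

Final answer: 15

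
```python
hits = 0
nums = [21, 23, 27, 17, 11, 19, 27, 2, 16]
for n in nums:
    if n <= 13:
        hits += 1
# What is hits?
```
Trace:
  hits=0
  hits=0, n=21
  hits=0, n=23
  hits=0, n=27
  hits=0, n=17
  hits=1, n=11
  hits=1, n=19
  hits=1, n=27
  hits=2, n=2
  hits=2, n=16

Final answer: 2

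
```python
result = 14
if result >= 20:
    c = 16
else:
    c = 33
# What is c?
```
Trace:
  result=14
  result=14, c=33

Final answer: 33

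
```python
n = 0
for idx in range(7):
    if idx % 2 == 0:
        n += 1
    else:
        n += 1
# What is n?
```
Trace:
  n=0
  n=1, idx=0
  n=2, idx=1
  n=3, idx=2
  n=4, idx=3
  n=5, idx=4
  n=6, idx=5
  n=7, idx=6

Final answer: 7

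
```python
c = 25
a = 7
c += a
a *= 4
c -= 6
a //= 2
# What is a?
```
Trace:
  c=25
  c=25, a=7
  c=32, a=7
  c=32, a=28
  c=26, a=28
  c=26, a=14

Final answer: 14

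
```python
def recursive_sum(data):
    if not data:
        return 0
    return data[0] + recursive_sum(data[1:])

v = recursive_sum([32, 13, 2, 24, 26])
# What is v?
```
Call trace:
recursive_sum(data=[32, 13, 2, 24, 26])
  recursive_sum(data=[13, 2, 24, 26])
    recursive_sum(data=[2, 24, 26])
      recursive_sum(data=[24, 26])
        recursive_sum(data=[26])
          recursive_sum(data=[])
          -> return 0
        -> return 26
      -> return 50
    -> return 52
  -> return 65
-> return 97

Final answer: 97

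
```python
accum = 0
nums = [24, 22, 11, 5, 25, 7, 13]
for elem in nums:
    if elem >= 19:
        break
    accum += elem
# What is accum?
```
Trace:
  accum=0
  accum=0, elem=24

Final answer: 0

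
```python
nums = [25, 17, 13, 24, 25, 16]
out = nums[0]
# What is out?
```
Trace:
  nums=[25, 17, 13, 24, 25, 16]
  nums=[25, 17, 13, 24, 25, 16], out=25

Final answer: 25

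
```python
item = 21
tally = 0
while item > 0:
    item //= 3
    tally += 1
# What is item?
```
Trace:
  item=21
  item=21, tally=0
  item=7, tally=1
  item=2, tally=2
  item=0, tally=3

Final answer: 0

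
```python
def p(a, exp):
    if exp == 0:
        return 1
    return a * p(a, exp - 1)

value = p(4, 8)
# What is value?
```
Call trace:
p(a=4, exp=8)
  p(a=4, exp=7)
    p(a=4, exp=6)
      p(a=4, exp=5)
        p(a=4, exp=4)
          p(a=4, exp=3)
            p(a=4, exp=2)
              p(a=4, exp=1)
                p(a=4, exp=0)
                -> return 1
              -> return 4
            -> return 16
          -> return 64
        -> return 256
      -> return 1024
    -> return 4096
  -> return 16384
-> return 65536

Final answer: 65536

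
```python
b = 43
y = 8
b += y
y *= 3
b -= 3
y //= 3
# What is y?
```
Trace:
  b=43
  b=43, y=8
  b=51, y=8
  b=51, y=24
  b=48, y=24
  b=48, y=8

Final answer: 8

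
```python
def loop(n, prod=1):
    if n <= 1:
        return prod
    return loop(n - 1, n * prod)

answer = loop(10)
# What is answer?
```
Call trace:
loop(n=10, prod=1)
  loop(n=9, prod=10)
    loop(n=8, prod=90)
      loop(n=7, prod=720)
        loop(n=6, prod=5040)
          loop(n=5, prod=30240)
            loop(n=4, prod=151200)
              loop(n=3, prod=604800)
                loop(n=2, prod=1814400)
                  loop(n=1, prod=3628800)
                  -> return 3628800
                -> return 3628800
              -> return 3628800
            -> return 3628800
          -> return 3628800
        -> return 3628800
      -> return 3628800
    -> return 3628800
  -> return 3628800
-> return 3628800

Final answer: 3628800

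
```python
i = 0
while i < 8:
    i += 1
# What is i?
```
Trace:
  i=0
  i=1
  i=2
  i=3
  i=4
  i=5
  i=6
  i=7
  i=8

Final answer: 8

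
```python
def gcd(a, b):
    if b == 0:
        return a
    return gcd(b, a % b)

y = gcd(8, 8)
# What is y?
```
Call trace:
gcd(a=8, b=8)
  gcd(a=8, b=0)
  -> return 8
-> return 8

Final answer: 8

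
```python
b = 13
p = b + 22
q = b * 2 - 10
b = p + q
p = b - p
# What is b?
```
Trace:
  b=13
  b=13, p=35
  b=13, p=35, q=16
  b=51, p=35, q=16
  b=51, p=16, q=16

Final answer: 51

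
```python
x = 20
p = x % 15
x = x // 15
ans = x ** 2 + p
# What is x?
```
Trace:
  x=20
  x=20, p=5
  x=1, p=5
  x=1, p=5, ans=6

Final answer: 1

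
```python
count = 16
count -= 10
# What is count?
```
Trace:
  count=16
  count=6

Final answer: 6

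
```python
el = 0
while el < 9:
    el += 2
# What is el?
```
Trace:
  el=0
  el=2
  el=4
  el=6
  el=8
  el=10

Final answer: 10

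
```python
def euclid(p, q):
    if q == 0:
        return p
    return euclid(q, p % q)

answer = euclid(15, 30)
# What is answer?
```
Call trace:
euclid(p=15, q=30)
  euclid(p=30, q=15)
    euclid(p=15, q=0)
    -> return 15
  -> return 15
-> return 15

Final answer: 15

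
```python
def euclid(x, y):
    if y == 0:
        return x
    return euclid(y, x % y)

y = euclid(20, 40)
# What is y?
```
Call trace:
euclid(x=20, y=40)
  euclid(x=40, y=20)
    euclid(x=20, y=0)
    -> return 20
  -> return 20
-> return 20

Final answer: 20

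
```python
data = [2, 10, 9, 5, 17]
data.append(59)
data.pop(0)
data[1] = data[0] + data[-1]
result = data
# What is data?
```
Trace:
  data=[2, 10, 9, 5, 17]
  data=[2, 10, 9, 5, 17, 59]
  data=[10, 9, 5, 17, 59]
  data=[10, 69, 5, 17, 59]
  data=[10, 69, 5, 17, 59], result=[10, 69, 5, 17, 59]

Final answer: [10, 69, 5, 17, 59]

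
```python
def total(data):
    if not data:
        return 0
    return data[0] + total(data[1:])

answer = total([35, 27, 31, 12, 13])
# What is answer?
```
Call trace:
total(data=[35, 27, 31, 12, 13])
  total(data=[27, 31, 12, 13])
    total(data=[31, 12, 13])
      total(data=[12, 13])
        total(data=[13])
          total(data=[])
          -> return 0
        -> return 13
      -> return 25
    -> return 56
  -> return 83
-> return 118

Final answer: 118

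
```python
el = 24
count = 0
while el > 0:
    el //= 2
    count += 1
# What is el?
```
Trace:
  el=24
  el=24, count=0
  el=12, count=1
  el=6, count=2
  el=3, count=3
  el=1, count=4
  el=0, count=5

Final answer: 0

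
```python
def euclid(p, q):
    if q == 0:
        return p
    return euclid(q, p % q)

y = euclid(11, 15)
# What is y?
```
Call trace:
euclid(p=11, q=15)
  euclid(p=15, q=11)
    euclid(p=11, q=4)
      euclid(p=4, q=3)
        euclid(p=3, q=1)
          euclid(p=1, q=0)
          -> return 1
        -> return 1
      -> return 1
    -> return 1
  -> return 1
-> return 1

Final answer: 1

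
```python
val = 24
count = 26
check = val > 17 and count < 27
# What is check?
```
Trace:
  val=24
  val=24, count=26
  val=24, count=26, check=True

Final answer: True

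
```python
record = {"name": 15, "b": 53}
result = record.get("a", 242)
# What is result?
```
Trace:
  record={'name': 15, 'b': 53}
  record={'name': 15, 'b': 53}, result=242

Final answer: 242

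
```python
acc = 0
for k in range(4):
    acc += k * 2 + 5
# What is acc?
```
Trace:
  acc=0
  acc=5, k=0
  acc=12, k=1
  acc=21, k=2
  acc=32, k=3

Final answer: 32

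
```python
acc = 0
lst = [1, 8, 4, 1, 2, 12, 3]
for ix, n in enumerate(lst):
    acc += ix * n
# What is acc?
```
Trace:
  acc=0
  acc=0, ix=0, n=1
  acc=8, ix=1, n=8
  acc=16, ix=2, n=4
  acc=19, ix=3, n=1
  acc=27, ix=4, n=2
  acc=87, ix=5, n=12
  acc=105, ix=6, n=3

Final answer: 105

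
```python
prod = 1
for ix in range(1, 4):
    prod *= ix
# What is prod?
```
Trace:
  prod=1
  prod=1, ix=1
  prod=2, ix=2
  prod=6, ix=3

Final answer: 6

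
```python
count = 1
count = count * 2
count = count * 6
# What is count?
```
Trace:
  count=1
  count=2
  count=12

Final answer: 12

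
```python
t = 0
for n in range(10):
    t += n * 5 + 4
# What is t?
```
Trace:
  t=0
  t=4, n=0
  t=13, n=1
  t=27, n=2
  t=46, n=3
  t=70, n=4
  t=99, n=5
  t=133, n=6
  t=172, n=7
  t=216, n=8
  t=265, n=9

Final answer: 265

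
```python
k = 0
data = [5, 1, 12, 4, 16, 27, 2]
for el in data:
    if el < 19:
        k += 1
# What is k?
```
Trace:
  k=0
  k=1, el=5
  k=2, el=1
  k=3, el=12
  k=4, el=4
  k=5, el=16
  k=5, el=27
  k=6, el=2

Final answer: 6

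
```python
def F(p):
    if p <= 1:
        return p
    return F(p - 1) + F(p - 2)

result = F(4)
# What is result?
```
Call trace (a repeated sub-call is expanded the first time; later identical calls just restate its return value):
F(p=4)
  F(p=3)
    F(p=2)
      F(p=1)
      -> return 1
      F(p=0)
      -> return 0
    -> return 1
    F(p=1)
    -> return 1
  -> return 2
  F(p=2) -> return 1  (same call as traced above)
-> return 3

Final answer: 3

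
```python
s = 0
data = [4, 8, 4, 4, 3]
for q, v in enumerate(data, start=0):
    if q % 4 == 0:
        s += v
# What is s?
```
Trace:
  s=0
  s=4, q=0, v=4
  s=4, q=1, v=8
  s=4, q=2, v=4
  s=4, q=3, v=4
  s=7, q=4, v=3

Final answer: 7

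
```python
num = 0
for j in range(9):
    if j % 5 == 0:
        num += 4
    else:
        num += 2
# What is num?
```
Trace:
  num=0
  num=4, j=0
  num=6, j=1
  num=8, j=2
  num=10, j=3
  num=12, j=4
  num=16, j=5
  num=18, j=6
  num=20, j=7
  num=22, j=8

Final answer: 22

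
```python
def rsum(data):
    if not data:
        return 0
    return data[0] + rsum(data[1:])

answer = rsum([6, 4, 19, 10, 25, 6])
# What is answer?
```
Call trace:
rsum(data=[6, 4, 19, 10, 25, 6])
  rsum(data=[4, 19, 10, 25, 6])
    rsum(data=[19, 10, 25, 6])
      rsum(data=[10, 25, 6])
        rsum(data=[25, 6])
          rsum(data=[6])
            rsum(data=[])
            -> return 0
          -> return 6
        -> return 31
      -> return 41
    -> return 60
  -> return 64
-> return 70

Final answer: 70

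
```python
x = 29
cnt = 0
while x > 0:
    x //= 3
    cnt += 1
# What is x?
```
Trace:
  x=29
  x=29, cnt=0
  x=9, cnt=1
  x=3, cnt=2
  x=1, cnt=3
  x=0, cnt=4

Final answer: 0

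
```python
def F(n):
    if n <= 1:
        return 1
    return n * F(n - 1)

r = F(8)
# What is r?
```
Call trace:
F(n=8)
  F(n=7)
    F(n=6)
      F(n=5)
        F(n=4)
          F(n=3)
            F(n=2)
              F(n=1)
              -> return 1
            -> return 2
          -> return 6
        -> return 24
      -> return 120
    -> return 720
  -> return 5040
-> return 40320

Final answer: 40320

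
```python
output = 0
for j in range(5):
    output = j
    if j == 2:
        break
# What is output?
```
Trace:
  output=0
  output=0, j=0
  output=1, j=1
  output=2, j=2

Final answer: 2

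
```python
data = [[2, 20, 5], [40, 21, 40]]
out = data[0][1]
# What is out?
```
Trace:
  data=[[2, 20, 5], [40, 21, 40]]
  data=[[2, 20, 5], [40, 21, 40]], out=20

Final answer: 20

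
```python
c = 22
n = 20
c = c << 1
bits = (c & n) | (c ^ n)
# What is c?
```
Trace:
  c=22
  c=22, n=20
  c=44, n=20
  c=44, n=20, bits=60

Final answer: 44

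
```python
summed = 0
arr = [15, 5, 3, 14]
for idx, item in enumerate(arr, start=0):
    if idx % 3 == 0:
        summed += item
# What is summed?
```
Trace:
  summed=0
  summed=15, idx=0, item=15
  summed=15, idx=1, item=5
  summed=15, idx=2, item=3
  summed=29, idx=3, item=14

Final answer: 29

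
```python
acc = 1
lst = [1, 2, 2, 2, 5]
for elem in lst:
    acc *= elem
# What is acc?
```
Trace:
  acc=1
  acc=1, elem=1
  acc=2, elem=2
  acc=4, elem=2
  acc=8, elem=2
  acc=40, elem=5

Final answer: 40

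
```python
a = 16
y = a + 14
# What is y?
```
Trace:
  a=16
  a=16, y=30

Final answer: 30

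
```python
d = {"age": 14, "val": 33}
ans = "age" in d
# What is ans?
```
Trace:
  d={'age': 14, 'val': 33}
  d={'age': 14, 'val': 33}, ans=True

Final answer: True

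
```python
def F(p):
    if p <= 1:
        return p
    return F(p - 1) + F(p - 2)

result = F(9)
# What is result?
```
Call trace (a repeated sub-call is expanded the first time; later identical calls just restate its return value):
F(p=9)
  F(p=8)
    F(p=7)
      F(p=6)
        F(p=5)
          F(p=4)
            F(p=3)
              F(p=2)
                F(p=1)
                -> return 1
                F(p=0)
                -> return 0
              -> return 1
              F(p=1)
              -> return 1
            -> return 2
            F(p=2) -> return 1  (same call as traced above)
          -> return 3
          F(p=3) -> return 2  (same call as traced above)
        -> return 5
        F(p=4) -> return 3  (same call as traced above)
      -> return 8
      F(p=5) -> return 5  (same call as traced above)
    -> return 13
    F(p=6) -> return 8  (same call as traced above)
  -> return 21
  F(p=7) -> return 13  (same call as traced above)
-> return 34

Final answer: 34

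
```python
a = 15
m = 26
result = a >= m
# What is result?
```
Trace:
  a=15
  a=15, m=26
  a=15, m=26, result=False

Final answer: False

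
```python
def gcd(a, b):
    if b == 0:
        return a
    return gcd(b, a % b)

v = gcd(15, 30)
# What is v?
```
Call trace:
gcd(a=15, b=30)
  gcd(a=30, b=15)
    gcd(a=15, b=0)
    -> return 15
  -> return 15
-> return 15

Final answer: 15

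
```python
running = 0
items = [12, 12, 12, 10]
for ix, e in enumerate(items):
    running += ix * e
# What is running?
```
Trace:
  running=0
  running=0, ix=0, e=12
  running=12, ix=1, e=12
  running=36, ix=2, e=12
  running=66, ix=3, e=10

Final answer: 66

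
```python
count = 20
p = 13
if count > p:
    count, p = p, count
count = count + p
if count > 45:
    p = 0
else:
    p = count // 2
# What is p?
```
Trace:
  count=20
  count=20, p=13
  count=13, p=20
  count=33, p=20
  count=33, p=16

Final answer: 16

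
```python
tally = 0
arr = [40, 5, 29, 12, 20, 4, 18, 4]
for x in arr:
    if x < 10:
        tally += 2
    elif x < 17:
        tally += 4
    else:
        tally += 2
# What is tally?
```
Trace:
  tally=0
  tally=2, x=40
  tally=4, x=5
  tally=6, x=29
  tally=10, x=12
  tally=12, x=20
  tally=14, x=4
  tally=16, x=18
  tally=18, x=4

Final answer: 18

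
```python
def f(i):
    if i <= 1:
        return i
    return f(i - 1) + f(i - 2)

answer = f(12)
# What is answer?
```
Call trace (a repeated sub-call is expanded the first time; later identical calls just restate its return value):
f(i=12)
  f(i=11)
    f(i=10)
      f(i=9)
        f(i=8)
          f(i=7)
            f(i=6)
              f(i=5)
                f(i=4)
                  f(i=3)
                    f(i=2)
                      f(i=1)
                      -> return 1
                      f(i=0)
                      -> return 0
                    -> return 1
                    f(i=1)
                    -> return 1
                  -> return 2
                  f(i=2) -> return 1  (same call as traced above)
                -> return 3
                f(i=3) -> return 2  (same call as traced above)
              -> return 5
              f(i=4) -> return 3  (same call as traced above)
            -> return 8
            f(i=5) -> return 5  (same call as traced above)
          -> return 13
          f(i=6) -> return 8  (same call as traced above)
        -> return 21
        f(i=7) -> return 13  (same call as traced above)
      -> return 34
      f(i=8) -> return 21  (same call as traced above)
    -> return 55
    f(i=9) -> return 34  (same call as traced above)
  -> return 89
  f(i=10) -> return 55  (same call as traced above)
-> return 144

Final answer: 144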